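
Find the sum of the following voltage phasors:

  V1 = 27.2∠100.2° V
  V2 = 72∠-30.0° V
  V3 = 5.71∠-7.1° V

Step 1 — Convert each phasor to rectangular form:
  V1 = 27.2·(cos(100.2°) + j·sin(100.2°)) = -4.817 + j26.77 V
  V2 = 72·(cos(-30.0°) + j·sin(-30.0°)) = 62.35 - j36 V
  V3 = 5.71·(cos(-7.1°) + j·sin(-7.1°)) = 5.666 - j0.7058 V
Step 2 — Sum components: V_total = 63.2 - j9.936 V.
Step 3 — Convert to polar: |V_total| = 63.98 V, ∠V_total = -8.9°.

V_total = 63.98∠-8.9° V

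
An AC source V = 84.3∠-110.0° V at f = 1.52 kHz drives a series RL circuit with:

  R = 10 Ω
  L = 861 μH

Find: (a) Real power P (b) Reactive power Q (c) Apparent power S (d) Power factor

Step 1 — Angular frequency: ω = 2π·f = 2π·1520 = 9550 rad/s.
Step 2 — Component impedances:
  R: Z = R = 10 Ω
  L: Z = jωL = j·9550·0.000861 = 0 + j8.223 Ω
Step 3 — Series combination: Z_total = R + L = 10 + j8.223 Ω = 12.95∠39.4° Ω.
Step 4 — Source phasor: V = 84.3∠-110.0° V = -28.83 - j79.22 V.
Step 5 — Current: I = V / Z = -5.606 - j3.312 A = 6.511∠-149.4° A.
Step 6 — Complex power: S = V·I* = 424 + j348.6 VA.
Step 7 — Real power: P = Re(S) = 424 W.
Step 8 — Reactive power: Q = Im(S) = 348.6 VAR.
Step 9 — Apparent power: |S| = 548.9 VA.
Step 10 — Power factor: PF = P/|S| = 0.7724 (lagging).

(a) P = 424 W  (b) Q = 348.6 VAR  (c) S = 548.9 VA  (d) PF = 0.7724 (lagging)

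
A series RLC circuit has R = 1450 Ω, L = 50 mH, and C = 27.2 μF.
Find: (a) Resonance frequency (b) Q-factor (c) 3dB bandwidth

Step 1 — Resonance: ω₀ = 1/√(LC) = 1/√(0.05·2.72e-05) = 857.5 rad/s.
Step 2 — f₀ = ω₀/(2π) = 136.5 Hz.
Step 3 — Series Q: Q = ω₀L/R = 857.5·0.05/1450 = 0.02957.
Step 4 — Bandwidth: Δω = ω₀/Q = 2.9e+04 rad/s; BW = Δω/(2π) = 4615 Hz.

(a) f₀ = 136.5 Hz  (b) Q = 0.02957  (c) BW = 4615 Hz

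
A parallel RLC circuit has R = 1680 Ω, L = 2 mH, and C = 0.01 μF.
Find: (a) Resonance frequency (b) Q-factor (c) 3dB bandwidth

Step 1 — Resonance: ω₀ = 1/√(LC) = 1/√(0.002·1e-08) = 2.236e+05 rad/s.
Step 2 — f₀ = ω₀/(2π) = 3.559e+04 Hz.
Step 3 — Parallel Q: Q = R/(ω₀L) = 1680/(2.236e+05·0.002) = 3.757.
Step 4 — Bandwidth: Δω = ω₀/Q = 5.952e+04 rad/s; BW = Δω/(2π) = 9474 Hz.

(a) f₀ = 3.559e+04 Hz  (b) Q = 3.757  (c) BW = 9474 Hz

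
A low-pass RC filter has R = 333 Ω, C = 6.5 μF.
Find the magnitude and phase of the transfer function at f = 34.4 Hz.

Step 1 — Angular frequency: ω = 2π·34.4 = 216.1 rad/s.
Step 2 — Transfer function: H(jω) = 1/(1 + jωRC).
Step 3 — Denominator: 1 + jωRC = 1 + j·216.1·333·6.5e-06 = 1 + j0.4678.
Step 4 — H = 0.8204 - j0.3838.
Step 5 — Magnitude: |H| = 0.9058 (-0.9 dB); phase: φ = -25.1°.

|H| = 0.9058 (-0.9 dB), φ = -25.1°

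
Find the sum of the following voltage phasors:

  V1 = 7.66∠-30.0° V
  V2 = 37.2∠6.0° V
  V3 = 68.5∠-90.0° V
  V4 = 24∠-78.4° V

Step 1 — Convert each phasor to rectangular form:
  V1 = 7.66·(cos(-30.0°) + j·sin(-30.0°)) = 6.634 - j3.83 V
  V2 = 37.2·(cos(6.0°) + j·sin(6.0°)) = 37 + j3.888 V
  V3 = 68.5·(cos(-90.0°) + j·sin(-90.0°)) = 0 - j68.5 V
  V4 = 24·(cos(-78.4°) + j·sin(-78.4°)) = 4.826 - j23.51 V
Step 2 — Sum components: V_total = 48.46 - j91.95 V.
Step 3 — Convert to polar: |V_total| = 103.9 V, ∠V_total = -62.2°.

V_total = 103.9∠-62.2° V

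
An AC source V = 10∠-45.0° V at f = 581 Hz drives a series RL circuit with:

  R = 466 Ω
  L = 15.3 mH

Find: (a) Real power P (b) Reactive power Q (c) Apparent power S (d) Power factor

Step 1 — Angular frequency: ω = 2π·f = 2π·581 = 3651 rad/s.
Step 2 — Component impedances:
  R: Z = R = 466 Ω
  L: Z = jωL = j·3651·0.0153 = 0 + j55.85 Ω
Step 3 — Series combination: Z_total = R + L = 466 + j55.85 Ω = 469.3∠6.8° Ω.
Step 4 — Source phasor: V = 10∠-45.0° V = 7.071 - j7.071 V.
Step 5 — Current: I = V / Z = 0.01317 - j0.01675 A = 0.02131∠-51.8° A.
Step 6 — Complex power: S = V·I* = 0.2116 + j0.02536 VA.
Step 7 — Real power: P = Re(S) = 0.2116 W.
Step 8 — Reactive power: Q = Im(S) = 0.02536 VAR.
Step 9 — Apparent power: |S| = 0.2131 VA.
Step 10 — Power factor: PF = P/|S| = 0.9929 (lagging).

(a) P = 0.2116 W  (b) Q = 0.02536 VAR  (c) S = 0.2131 VA  (d) PF = 0.9929 (lagging)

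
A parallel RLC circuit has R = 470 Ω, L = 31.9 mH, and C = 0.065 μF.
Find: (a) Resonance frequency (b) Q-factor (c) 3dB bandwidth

Step 1 — Resonance: ω₀ = 1/√(LC) = 1/√(0.0319·6.5e-08) = 2.196e+04 rad/s.
Step 2 — f₀ = ω₀/(2π) = 3495 Hz.
Step 3 — Parallel Q: Q = R/(ω₀L) = 470/(2.196e+04·0.0319) = 0.6709.
Step 4 — Bandwidth: Δω = ω₀/Q = 3.273e+04 rad/s; BW = Δω/(2π) = 5210 Hz.

(a) f₀ = 3495 Hz  (b) Q = 0.6709  (c) BW = 5210 Hz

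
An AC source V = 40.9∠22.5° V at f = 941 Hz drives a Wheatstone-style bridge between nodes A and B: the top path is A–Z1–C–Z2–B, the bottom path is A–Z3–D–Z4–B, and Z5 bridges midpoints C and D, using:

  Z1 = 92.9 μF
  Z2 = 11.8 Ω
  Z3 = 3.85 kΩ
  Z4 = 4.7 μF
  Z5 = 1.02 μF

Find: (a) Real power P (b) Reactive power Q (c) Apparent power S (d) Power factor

Step 1 — Angular frequency: ω = 2π·f = 2π·941 = 5912 rad/s.
Step 2 — Component impedances:
  Z1: Z = 1/(jωC) = -j/(ω·C) = 0 - j1.821 Ω
  Z2: Z = R = 11.8 Ω
  Z3: Z = R = 3850 Ω
  Z4: Z = 1/(jωC) = -j/(ω·C) = 0 - j35.99 Ω
  Z5: Z = 1/(jωC) = -j/(ω·C) = 0 - j165.8 Ω
Step 3 — Bridge requires nodal analysis (the Z5 bridge couples midpoints C and D, so the two paths cannot be reduced to a simple series/parallel combination). Setting node B to ground and injecting 1 A at node A, the 3-node admittance system at A, C, D solves to V_A = Z_AB = 11.74 - j2.496 Ω = 12∠-12.0° Ω.
Step 4 — Source phasor: V = 40.9∠22.5° V = 37.79 + j15.65 V.
Step 5 — Current: I = V / Z = 2.809 + j1.931 A = 3.408∠34.5° A.
Step 6 — Complex power: S = V·I* = 136.4 - j29 VA.
Step 7 — Real power: P = Re(S) = 136.4 W.
Step 8 — Reactive power: Q = Im(S) = -29 VAR.
Step 9 — Apparent power: |S| = 139.4 VA.
Step 10 — Power factor: PF = P/|S| = 0.9781 (leading).

(a) P = 136.4 W  (b) Q = -29 VAR  (c) S = 139.4 VA  (d) PF = 0.9781 (leading)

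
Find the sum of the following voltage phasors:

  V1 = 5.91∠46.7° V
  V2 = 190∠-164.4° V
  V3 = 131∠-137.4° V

Step 1 — Convert each phasor to rectangular form:
  V1 = 5.91·(cos(46.7°) + j·sin(46.7°)) = 4.053 + j4.301 V
  V2 = 190·(cos(-164.4°) + j·sin(-164.4°)) = -183 - j51.09 V
  V3 = 131·(cos(-137.4°) + j·sin(-137.4°)) = -96.43 - j88.67 V
Step 2 — Sum components: V_total = -275.4 - j135.5 V.
Step 3 — Convert to polar: |V_total| = 306.9 V, ∠V_total = -153.8°.

V_total = 306.9∠-153.8° V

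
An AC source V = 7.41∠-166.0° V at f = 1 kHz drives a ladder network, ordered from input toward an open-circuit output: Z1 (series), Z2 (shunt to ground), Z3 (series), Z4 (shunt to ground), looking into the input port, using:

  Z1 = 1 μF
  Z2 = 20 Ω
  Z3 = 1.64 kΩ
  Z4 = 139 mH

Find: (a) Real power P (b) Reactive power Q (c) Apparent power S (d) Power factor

Step 1 — Angular frequency: ω = 2π·f = 2π·1000 = 6283 rad/s.
Step 2 — Component impedances:
  Z1: Z = 1/(jωC) = -j/(ω·C) = 0 - j159.2 Ω
  Z2: Z = R = 20 Ω
  Z3: Z = R = 1640 Ω
  Z4: Z = jωL = j·6283·0.139 = 0 + j873.4 Ω
Step 3 — Ladder network (open output): work backward from the far end, alternating series and parallel combinations. Z_in = 19.81 - j159.1 Ω = 160.3∠-82.9° Ω.
Step 4 — Source phasor: V = 7.41∠-166.0° V = -7.19 - j1.793 V.
Step 5 — Current: I = V / Z = 0.005554 - j0.0459 A = 0.04623∠-83.1° A.
Step 6 — Complex power: S = V·I* = 0.04234 - j0.3399 VA.
Step 7 — Real power: P = Re(S) = 0.04234 W.
Step 8 — Reactive power: Q = Im(S) = -0.3399 VAR.
Step 9 — Apparent power: |S| = 0.3426 VA.
Step 10 — Power factor: PF = P/|S| = 0.1236 (leading).

(a) P = 0.04234 W  (b) Q = -0.3399 VAR  (c) S = 0.3426 VA  (d) PF = 0.1236 (leading)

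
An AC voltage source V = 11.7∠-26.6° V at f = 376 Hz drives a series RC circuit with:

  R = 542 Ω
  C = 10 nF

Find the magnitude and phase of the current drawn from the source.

Step 1 — Angular frequency: ω = 2π·f = 2π·376 = 2362 rad/s.
Step 2 — Component impedances:
  R: Z = R = 542 Ω
  C: Z = 1/(jωC) = -j/(ω·C) = 0 - j4.233e+04 Ω
Step 3 — Series combination: Z_total = R + C = 542 - j4.233e+04 Ω = 4.233e+04∠-89.3° Ω.
Step 4 — Source phasor: V = 11.7∠-26.6° V = 10.46 - j5.239 V.
Step 5 — Ohm's law: I = V / Z_total = (10.46 - j5.239) / (542 - j4.233e+04) = 0.0001269 + j0.0002455 A.
Step 6 — Convert to polar: |I| = 0.0002764 A, ∠I = 62.7°.

I = 0.0002764∠62.7° A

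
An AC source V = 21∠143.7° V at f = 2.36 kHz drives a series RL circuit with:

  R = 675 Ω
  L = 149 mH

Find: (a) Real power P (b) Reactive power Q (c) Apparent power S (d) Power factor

Step 1 — Angular frequency: ω = 2π·f = 2π·2360 = 1.483e+04 rad/s.
Step 2 — Component impedances:
  R: Z = R = 675 Ω
  L: Z = jωL = j·1.483e+04·0.149 = 0 + j2209 Ω
Step 3 — Series combination: Z_total = R + L = 675 + j2209 Ω = 2310∠73.0° Ω.
Step 4 — Source phasor: V = 21∠143.7° V = -16.92 + j12.43 V.
Step 5 — Current: I = V / Z = 0.003006 + j0.008579 A = 0.00909∠70.7° A.
Step 6 — Complex power: S = V·I* = 0.05577 + j0.1826 VA.
Step 7 — Real power: P = Re(S) = 0.05577 W.
Step 8 — Reactive power: Q = Im(S) = 0.1826 VAR.
Step 9 — Apparent power: |S| = 0.1909 VA.
Step 10 — Power factor: PF = P/|S| = 0.2922 (lagging).

(a) P = 0.05577 W  (b) Q = 0.1826 VAR  (c) S = 0.1909 VA  (d) PF = 0.2922 (lagging)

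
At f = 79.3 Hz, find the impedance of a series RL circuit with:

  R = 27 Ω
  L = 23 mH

Step 1 — Angular frequency: ω = 2π·f = 2π·79.3 = 498.3 rad/s.
Step 2 — Component impedances:
  R: Z = R = 27 Ω
  L: Z = jωL = j·498.3·0.023 = 0 + j11.46 Ω
Step 3 — Series combination: Z_total = R + L = 27 + j11.46 Ω = 29.33∠23.0° Ω.

Z = 27 + j11.46 Ω = 29.33∠23.0° Ω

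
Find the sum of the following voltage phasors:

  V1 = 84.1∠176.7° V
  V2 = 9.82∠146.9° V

Step 1 — Convert each phasor to rectangular form:
  V1 = 84.1·(cos(176.7°) + j·sin(176.7°)) = -83.96 + j4.841 V
  V2 = 9.82·(cos(146.9°) + j·sin(146.9°)) = -8.226 + j5.363 V
Step 2 — Sum components: V_total = -92.19 + j10.2 V.
Step 3 — Convert to polar: |V_total| = 92.75 V, ∠V_total = 173.7°.

V_total = 92.75∠173.7° V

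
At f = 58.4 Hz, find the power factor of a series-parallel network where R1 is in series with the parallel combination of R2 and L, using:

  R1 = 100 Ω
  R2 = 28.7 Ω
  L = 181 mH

Step 1 — Angular frequency: ω = 2π·f = 2π·58.4 = 366.9 rad/s.
Step 2 — Component impedances:
  R1: Z = R = 100 Ω
  R2: Z = R = 28.7 Ω
  L: Z = jωL = j·366.9·0.181 = 0 + j66.42 Ω
Step 3 — Parallel branch: R2 || L = 1/(1/R2 + 1/L) = 24.18 + j10.45 Ω.
Step 4 — Series with R1: Z_total = R1 + (R2 || L) = 124.2 + j10.45 Ω = 124.6∠4.8° Ω.
Step 5 — Power factor: PF = cos(φ) = Re(Z)/|Z| = 124.18/124.62 = 0.9965.
Step 6 — Type: Im(Z) = 10.45 ⇒ lagging (phase φ = 4.8°).

PF = 0.9965 (lagging, φ = 4.8°)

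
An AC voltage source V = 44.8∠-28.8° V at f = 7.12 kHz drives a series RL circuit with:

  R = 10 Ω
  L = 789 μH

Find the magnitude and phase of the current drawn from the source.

Step 1 — Angular frequency: ω = 2π·f = 2π·7120 = 4.474e+04 rad/s.
Step 2 — Component impedances:
  R: Z = R = 10 Ω
  L: Z = jωL = j·4.474e+04·0.000789 = 0 + j35.3 Ω
Step 3 — Series combination: Z_total = R + L = 10 + j35.3 Ω = 36.69∠74.2° Ω.
Step 4 — Source phasor: V = 44.8∠-28.8° V = 39.26 - j21.58 V.
Step 5 — Ohm's law: I = V / Z_total = (39.26 - j21.58) / (10 + j35.3) = -0.2743 - j1.19 A.
Step 6 — Convert to polar: |I| = 1.221 A, ∠I = -103.0°.

I = 1.221∠-103.0° A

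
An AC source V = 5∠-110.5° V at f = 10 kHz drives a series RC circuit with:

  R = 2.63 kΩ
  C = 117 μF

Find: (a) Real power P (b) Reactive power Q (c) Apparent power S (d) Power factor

Step 1 — Angular frequency: ω = 2π·f = 2π·1e+04 = 6.283e+04 rad/s.
Step 2 — Component impedances:
  R: Z = R = 2630 Ω
  C: Z = 1/(jωC) = -j/(ω·C) = 0 - j0.136 Ω
Step 3 — Series combination: Z_total = R + C = 2630 - j0.136 Ω = 2630∠-0.0° Ω.
Step 4 — Source phasor: V = 5∠-110.5° V = -1.751 - j4.683 V.
Step 5 — Current: I = V / Z = -0.0006657 - j0.001781 A = 0.001901∠-110.5° A.
Step 6 — Complex power: S = V·I* = 0.009506 - j4.917e-07 VA.
Step 7 — Real power: P = Re(S) = 0.009506 W.
Step 8 — Reactive power: Q = Im(S) = -4.917e-07 VAR.
Step 9 — Apparent power: |S| = 0.009506 VA.
Step 10 — Power factor: PF = P/|S| = 1 (leading).

(a) P = 0.009506 W  (b) Q = -4.917e-07 VAR  (c) S = 0.009506 VA  (d) PF = 1 (leading)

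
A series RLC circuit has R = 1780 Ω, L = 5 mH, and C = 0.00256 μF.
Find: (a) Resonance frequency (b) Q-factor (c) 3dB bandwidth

Step 1 — Resonance condition Im(Z)=0 gives ω₀ = 1/√(LC).
Step 2 — ω₀ = 1/√(0.005·2.56e-09) = 2.795e+05 rad/s.
Step 3 — f₀ = ω₀/(2π) = 4.449e+04 Hz.
Step 4 — Series Q: Q = ω₀L/R = 2.795e+05·0.005/1780 = 0.7851.
Step 5 — 3dB bandwidth: Δω = ω₀/Q = 3.56e+05 rad/s; BW = Δω/(2π) = 5.666e+04 Hz.

(a) f₀ = 4.449e+04 Hz  (b) Q = 0.7851  (c) BW = 5.666e+04 Hz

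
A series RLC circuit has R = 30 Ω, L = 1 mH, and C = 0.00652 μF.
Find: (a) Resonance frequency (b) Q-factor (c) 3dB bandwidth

Step 1 — Resonance: ω₀ = 1/√(LC) = 1/√(0.001·6.52e-09) = 3.916e+05 rad/s.
Step 2 — f₀ = ω₀/(2π) = 6.233e+04 Hz.
Step 3 — Series Q: Q = ω₀L/R = 3.916e+05·0.001/30 = 13.05.
Step 4 — Bandwidth: Δω = ω₀/Q = 3e+04 rad/s; BW = Δω/(2π) = 4775 Hz.

(a) f₀ = 6.233e+04 Hz  (b) Q = 13.05  (c) BW = 4775 Hz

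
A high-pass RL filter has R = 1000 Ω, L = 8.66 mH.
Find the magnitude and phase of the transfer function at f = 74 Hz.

Step 1 — Angular frequency: ω = 2π·74 = 465 rad/s.
Step 2 — Transfer function: H(jω) = jωL/(R + jωL).
Step 3 — Numerator jωL = j·4.027; denominator R + jωL = 1000 + j4.027.
Step 4 — H = 1.621e-05 + j0.004026.
Step 5 — Magnitude: |H| = 0.004026 (-47.9 dB); phase: φ = 89.8°.

|H| = 0.004026 (-47.9 dB), φ = 89.8°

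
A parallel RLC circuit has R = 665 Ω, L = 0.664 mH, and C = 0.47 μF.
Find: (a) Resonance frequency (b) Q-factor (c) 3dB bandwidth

Step 1 — Resonance: ω₀ = 1/√(LC) = 1/√(0.000664·4.7e-07) = 5.661e+04 rad/s.
Step 2 — f₀ = ω₀/(2π) = 9009 Hz.
Step 3 — Parallel Q: Q = R/(ω₀L) = 665/(5.661e+04·0.000664) = 17.69.
Step 4 — Bandwidth: Δω = ω₀/Q = 3199 rad/s; BW = Δω/(2π) = 509.2 Hz.

(a) f₀ = 9009 Hz  (b) Q = 17.69  (c) BW = 509.2 Hz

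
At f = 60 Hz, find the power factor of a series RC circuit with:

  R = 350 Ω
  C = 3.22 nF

Step 1 — Angular frequency: ω = 2π·f = 2π·60 = 377 rad/s.
Step 2 — Component impedances:
  R: Z = R = 350 Ω
  C: Z = 1/(jωC) = -j/(ω·C) = 0 - j8.238e+05 Ω
Step 3 — Series combination: Z_total = R + C = 350 - j8.238e+05 Ω = 8.238e+05∠-90.0° Ω.
Step 4 — Power factor: PF = cos(φ) = Re(Z)/|Z| = 350/8.238e+05 = 0.0004249.
Step 5 — Type: Im(Z) = -8.238e+05 ⇒ leading (phase φ = -90.0°).

PF = 0.0004249 (leading, φ = -90.0°)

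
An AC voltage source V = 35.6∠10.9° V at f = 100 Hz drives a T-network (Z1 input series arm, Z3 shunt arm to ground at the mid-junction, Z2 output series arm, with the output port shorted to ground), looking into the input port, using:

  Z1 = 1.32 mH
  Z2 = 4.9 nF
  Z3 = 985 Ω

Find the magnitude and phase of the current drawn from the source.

Step 1 — Angular frequency: ω = 2π·f = 2π·100 = 628.3 rad/s.
Step 2 — Component impedances:
  Z1: Z = jωL = j·628.3·0.00132 = 0 + j0.8294 Ω
  Z2: Z = 1/(jωC) = -j/(ω·C) = 0 - j3.248e+05 Ω
  Z3: Z = R = 985 Ω
Step 3 — With the output port shorted to ground, the output series arm Z2 runs from the junction to ground; the shunt arm Z3 also runs from the junction to ground. They appear in parallel: Z3 || Z2 = 985 - j2.987 Ω.
Step 4 — Series with input arm Z1: Z_in = Z1 + (Z3 || Z2) = 985 - j2.158 Ω = 985∠-0.1° Ω.
Step 5 — Source phasor: V = 35.6∠10.9° V = 34.96 + j6.732 V.
Step 6 — Ohm's law: I = V / Z_total = (34.96 + j6.732) / (985 - j2.158) = 0.03548 + j0.006912 A.
Step 7 — Convert to polar: |I| = 0.03614 A, ∠I = 11.0°.

I = 0.03614∠11.0° A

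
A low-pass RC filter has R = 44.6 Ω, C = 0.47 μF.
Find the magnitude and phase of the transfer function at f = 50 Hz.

Step 1 — Angular frequency: ω = 2π·50 = 314.2 rad/s.
Step 2 — Transfer function: H(jω) = 1/(1 + jωRC).
Step 3 — Denominator: 1 + jωRC = 1 + j·314.2·44.6·4.7e-07 = 1 + j0.006585.
Step 4 — H = 1 - j0.006585.
Step 5 — Magnitude: |H| = 1 (-0.0 dB); phase: φ = -0.4°.

|H| = 1 (-0.0 dB), φ = -0.4°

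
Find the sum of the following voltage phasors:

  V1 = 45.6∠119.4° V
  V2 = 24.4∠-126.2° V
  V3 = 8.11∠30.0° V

Step 1 — Convert each phasor to rectangular form:
  V1 = 45.6·(cos(119.4°) + j·sin(119.4°)) = -22.39 + j39.73 V
  V2 = 24.4·(cos(-126.2°) + j·sin(-126.2°)) = -14.41 - j19.69 V
  V3 = 8.11·(cos(30.0°) + j·sin(30.0°)) = 7.023 + j4.055 V
Step 2 — Sum components: V_total = -29.77 + j24.09 V.
Step 3 — Convert to polar: |V_total| = 38.3 V, ∠V_total = 141.0°.

V_total = 38.3∠141.0° V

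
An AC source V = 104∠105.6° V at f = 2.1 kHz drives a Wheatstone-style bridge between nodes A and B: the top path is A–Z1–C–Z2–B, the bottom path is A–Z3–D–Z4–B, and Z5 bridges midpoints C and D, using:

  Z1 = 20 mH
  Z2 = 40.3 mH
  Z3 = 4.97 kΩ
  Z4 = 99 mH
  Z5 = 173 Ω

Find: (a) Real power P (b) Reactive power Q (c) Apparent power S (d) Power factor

Step 1 — Angular frequency: ω = 2π·f = 2π·2100 = 1.319e+04 rad/s.
Step 2 — Component impedances:
  Z1: Z = jωL = j·1.319e+04·0.02 = 0 + j263.9 Ω
  Z2: Z = jωL = j·1.319e+04·0.0403 = 0 + j531.7 Ω
  Z3: Z = R = 4970 Ω
  Z4: Z = jωL = j·1.319e+04·0.099 = 0 + j1306 Ω
  Z5: Z = R = 173 Ω
Step 3 — Bridge requires nodal analysis (the Z5 bridge couples midpoints C and D, so the two paths cannot be reduced to a simple series/parallel combination). Setting node B to ground and injecting 1 A at node A, the 3-node admittance system at A, C, D solves to V_A = Z_AB = 27.58 + j637.3 Ω = 637.8∠87.5° Ω.
Step 4 — Source phasor: V = 104∠105.6° V = -27.97 + j100.2 V.
Step 5 — Current: I = V / Z = 0.155 + j0.0506 A = 0.163∠18.1° A.
Step 6 — Complex power: S = V·I* = 0.7332 + j16.94 VA.
Step 7 — Real power: P = Re(S) = 0.7332 W.
Step 8 — Reactive power: Q = Im(S) = 16.94 VAR.
Step 9 — Apparent power: |S| = 16.96 VA.
Step 10 — Power factor: PF = P/|S| = 0.04324 (lagging).

(a) P = 0.7332 W  (b) Q = 16.94 VAR  (c) S = 16.96 VA  (d) PF = 0.04324 (lagging)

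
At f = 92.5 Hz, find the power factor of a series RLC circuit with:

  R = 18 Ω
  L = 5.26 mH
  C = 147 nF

Step 1 — Angular frequency: ω = 2π·f = 2π·92.5 = 581.2 rad/s.
Step 2 — Component impedances:
  R: Z = R = 18 Ω
  L: Z = jωL = j·581.2·0.00526 = 0 + j3.057 Ω
  C: Z = 1/(jωC) = -j/(ω·C) = 0 - j1.17e+04 Ω
Step 3 — Series combination: Z_total = R + L + C = 18 - j1.17e+04 Ω = 1.17e+04∠-89.9° Ω.
Step 4 — Power factor: PF = cos(φ) = Re(Z)/|Z| = 18/1.17e+04 = 0.001538.
Step 5 — Type: Im(Z) = -1.17e+04 ⇒ leading (phase φ = -89.9°).

PF = 0.001538 (leading, φ = -89.9°)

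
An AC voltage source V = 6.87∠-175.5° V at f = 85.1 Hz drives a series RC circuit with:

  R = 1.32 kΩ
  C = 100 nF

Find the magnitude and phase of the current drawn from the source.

Step 1 — Angular frequency: ω = 2π·f = 2π·85.1 = 534.7 rad/s.
Step 2 — Component impedances:
  R: Z = R = 1320 Ω
  C: Z = 1/(jωC) = -j/(ω·C) = 0 - j1.87e+04 Ω
Step 3 — Series combination: Z_total = R + C = 1320 - j1.87e+04 Ω = 1.875e+04∠-86.0° Ω.
Step 4 — Source phasor: V = 6.87∠-175.5° V = -6.849 - j0.539 V.
Step 5 — Ohm's law: I = V / Z_total = (-6.849 - j0.539) / (1320 - j1.87e+04) = 2.959e-06 - j0.0003664 A.
Step 6 — Convert to polar: |I| = 0.0003664 A, ∠I = -89.5°.

I = 0.0003664∠-89.5° A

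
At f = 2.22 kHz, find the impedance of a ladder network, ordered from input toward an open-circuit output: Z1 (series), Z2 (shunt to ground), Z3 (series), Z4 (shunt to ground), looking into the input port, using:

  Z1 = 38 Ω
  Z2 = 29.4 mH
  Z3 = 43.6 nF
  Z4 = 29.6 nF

Step 1 — Angular frequency: ω = 2π·f = 2π·2220 = 1.395e+04 rad/s.
Step 2 — Component impedances:
  Z1: Z = R = 38 Ω
  Z2: Z = jωL = j·1.395e+04·0.0294 = 0 + j410.1 Ω
  Z3: Z = 1/(jωC) = -j/(ω·C) = 0 - j1644 Ω
  Z4: Z = 1/(jωC) = -j/(ω·C) = 0 - j2422 Ω
Step 3 — Ladder network (open output): work backward from the far end, alternating series and parallel combinations. Z_in = 38 + j456.1 Ω = 457.7∠85.2° Ω.

Z = 38 + j456.1 Ω = 457.7∠85.2° Ω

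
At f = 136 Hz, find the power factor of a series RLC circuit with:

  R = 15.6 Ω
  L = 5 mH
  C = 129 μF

Step 1 — Angular frequency: ω = 2π·f = 2π·136 = 854.5 rad/s.
Step 2 — Component impedances:
  R: Z = R = 15.6 Ω
  L: Z = jωL = j·854.5·0.005 = 0 + j4.273 Ω
  C: Z = 1/(jωC) = -j/(ω·C) = 0 - j9.072 Ω
Step 3 — Series combination: Z_total = R + L + C = 15.6 - j4.799 Ω = 16.32∠-17.1° Ω.
Step 4 — Power factor: PF = cos(φ) = Re(Z)/|Z| = 15.6/16.322 = 0.9558.
Step 5 — Type: Im(Z) = -4.799 ⇒ leading (phase φ = -17.1°).

PF = 0.9558 (leading, φ = -17.1°)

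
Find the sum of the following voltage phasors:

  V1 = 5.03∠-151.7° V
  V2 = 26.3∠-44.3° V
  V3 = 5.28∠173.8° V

Step 1 — Convert each phasor to rectangular form:
  V1 = 5.03·(cos(-151.7°) + j·sin(-151.7°)) = -4.429 - j2.385 V
  V2 = 26.3·(cos(-44.3°) + j·sin(-44.3°)) = 18.82 - j18.37 V
  V3 = 5.28·(cos(173.8°) + j·sin(173.8°)) = -5.249 + j0.5702 V
Step 2 — Sum components: V_total = 9.145 - j20.18 V.
Step 3 — Convert to polar: |V_total| = 22.16 V, ∠V_total = -65.6°.

V_total = 22.16∠-65.6° V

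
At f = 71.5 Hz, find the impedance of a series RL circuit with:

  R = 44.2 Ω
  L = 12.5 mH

Step 1 — Angular frequency: ω = 2π·f = 2π·71.5 = 449.2 rad/s.
Step 2 — Component impedances:
  R: Z = R = 44.2 Ω
  L: Z = jωL = j·449.2·0.0125 = 0 + j5.616 Ω
Step 3 — Series combination: Z_total = R + L = 44.2 + j5.616 Ω = 44.56∠7.2° Ω.

Z = 44.2 + j5.616 Ω = 44.56∠7.2° Ω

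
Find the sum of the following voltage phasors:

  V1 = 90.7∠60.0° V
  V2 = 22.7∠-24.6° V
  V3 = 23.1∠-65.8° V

Step 1 — Convert each phasor to rectangular form:
  V1 = 90.7·(cos(60.0°) + j·sin(60.0°)) = 45.35 + j78.55 V
  V2 = 22.7·(cos(-24.6°) + j·sin(-24.6°)) = 20.64 - j9.45 V
  V3 = 23.1·(cos(-65.8°) + j·sin(-65.8°)) = 9.469 - j21.07 V
Step 2 — Sum components: V_total = 75.46 + j48.03 V.
Step 3 — Convert to polar: |V_total| = 89.45 V, ∠V_total = 32.5°.

V_total = 89.45∠32.5° V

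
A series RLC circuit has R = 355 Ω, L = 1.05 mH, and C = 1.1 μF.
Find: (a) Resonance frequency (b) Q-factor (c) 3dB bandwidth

Step 1 — Resonance: ω₀ = 1/√(LC) = 1/√(0.00105·1.1e-06) = 2.942e+04 rad/s.
Step 2 — f₀ = ω₀/(2π) = 4683 Hz.
Step 3 — Series Q: Q = ω₀L/R = 2.942e+04·0.00105/355 = 0.08703.
Step 4 — Bandwidth: Δω = ω₀/Q = 3.381e+05 rad/s; BW = Δω/(2π) = 5.381e+04 Hz.

(a) f₀ = 4683 Hz  (b) Q = 0.08703  (c) BW = 5.381e+04 Hz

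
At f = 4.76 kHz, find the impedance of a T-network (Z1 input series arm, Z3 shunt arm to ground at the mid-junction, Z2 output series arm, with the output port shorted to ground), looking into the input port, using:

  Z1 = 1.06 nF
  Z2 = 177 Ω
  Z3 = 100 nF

Step 1 — Angular frequency: ω = 2π·f = 2π·4760 = 2.991e+04 rad/s.
Step 2 — Component impedances:
  Z1: Z = 1/(jωC) = -j/(ω·C) = 0 - j3.154e+04 Ω
  Z2: Z = R = 177 Ω
  Z3: Z = 1/(jωC) = -j/(ω·C) = 0 - j334.4 Ω
Step 3 — With the output port shorted to ground, the output series arm Z2 runs from the junction to ground; the shunt arm Z3 also runs from the junction to ground. They appear in parallel: Z3 || Z2 = 138.3 - j73.19 Ω.
Step 4 — Series with input arm Z1: Z_in = Z1 + (Z3 || Z2) = 138.3 - j3.162e+04 Ω = 3.162e+04∠-89.7° Ω.

Z = 138.3 - j3.162e+04 Ω = 3.162e+04∠-89.7° Ω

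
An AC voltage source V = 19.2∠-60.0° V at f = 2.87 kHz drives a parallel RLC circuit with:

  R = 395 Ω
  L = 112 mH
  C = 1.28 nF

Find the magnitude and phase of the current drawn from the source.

Step 1 — Angular frequency: ω = 2π·f = 2π·2870 = 1.803e+04 rad/s.
Step 2 — Component impedances:
  R: Z = R = 395 Ω
  L: Z = jωL = j·1.803e+04·0.112 = 0 + j2020 Ω
  C: Z = 1/(jωC) = -j/(ω·C) = 0 - j4.332e+04 Ω
Step 3 — Parallel combination: 1/Z_total = 1/R + 1/L + 1/C; Z_total = 381.7 + j71.18 Ω = 388.3∠10.6° Ω.
Step 4 — Source phasor: V = 19.2∠-60.0° V = 9.6 - j16.63 V.
Step 5 — Ohm's law: I = V / Z_total = (9.6 - j16.63) / (381.7 + j71.18) = 0.01645 - j0.04663 A.
Step 6 — Convert to polar: |I| = 0.04945 A, ∠I = -70.6°.

I = 0.04945∠-70.6° A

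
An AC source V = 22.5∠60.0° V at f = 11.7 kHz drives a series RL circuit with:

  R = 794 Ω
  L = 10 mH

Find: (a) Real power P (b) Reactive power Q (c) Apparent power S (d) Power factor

Step 1 — Angular frequency: ω = 2π·f = 2π·1.17e+04 = 7.351e+04 rad/s.
Step 2 — Component impedances:
  R: Z = R = 794 Ω
  L: Z = jωL = j·7.351e+04·0.01 = 0 + j735.1 Ω
Step 3 — Series combination: Z_total = R + L = 794 + j735.1 Ω = 1082∠42.8° Ω.
Step 4 — Source phasor: V = 22.5∠60.0° V = 11.25 + j19.49 V.
Step 5 — Current: I = V / Z = 0.01986 + j0.00615 A = 0.02079∠17.2° A.
Step 6 — Complex power: S = V·I* = 0.3433 + j0.3179 VA.
Step 7 — Real power: P = Re(S) = 0.3433 W.
Step 8 — Reactive power: Q = Im(S) = 0.3179 VAR.
Step 9 — Apparent power: |S| = 0.4679 VA.
Step 10 — Power factor: PF = P/|S| = 0.7338 (lagging).

(a) P = 0.3433 W  (b) Q = 0.3179 VAR  (c) S = 0.4679 VA  (d) PF = 0.7338 (lagging)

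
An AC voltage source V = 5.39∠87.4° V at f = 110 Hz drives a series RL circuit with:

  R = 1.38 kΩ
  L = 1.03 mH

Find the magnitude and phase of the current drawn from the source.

Step 1 — Angular frequency: ω = 2π·f = 2π·110 = 691.2 rad/s.
Step 2 — Component impedances:
  R: Z = R = 1380 Ω
  L: Z = jωL = j·691.2·0.00103 = 0 + j0.7119 Ω
Step 3 — Series combination: Z_total = R + L = 1380 + j0.7119 Ω = 1380∠0.0° Ω.
Step 4 — Source phasor: V = 5.39∠87.4° V = 0.2445 + j5.384 V.
Step 5 — Ohm's law: I = V / Z_total = (0.2445 + j5.384) / (1380 + j0.7119) = 0.0001792 + j0.003902 A.
Step 6 — Convert to polar: |I| = 0.003906 A, ∠I = 87.4°.

I = 0.003906∠87.4° A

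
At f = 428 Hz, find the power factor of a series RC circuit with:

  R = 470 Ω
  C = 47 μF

Step 1 — Angular frequency: ω = 2π·f = 2π·428 = 2689 rad/s.
Step 2 — Component impedances:
  R: Z = R = 470 Ω
  C: Z = 1/(jωC) = -j/(ω·C) = 0 - j7.912 Ω
Step 3 — Series combination: Z_total = R + C = 470 - j7.912 Ω = 470.1∠-1.0° Ω.
Step 4 — Power factor: PF = cos(φ) = Re(Z)/|Z| = 470/470.07 = 0.9999.
Step 5 — Type: Im(Z) = -7.912 ⇒ leading (phase φ = -1.0°).

PF = 0.9999 (leading, φ = -1.0°)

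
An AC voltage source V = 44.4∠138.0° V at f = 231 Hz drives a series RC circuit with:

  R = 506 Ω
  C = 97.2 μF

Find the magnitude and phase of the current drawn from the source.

Step 1 — Angular frequency: ω = 2π·f = 2π·231 = 1451 rad/s.
Step 2 — Component impedances:
  R: Z = R = 506 Ω
  C: Z = 1/(jωC) = -j/(ω·C) = 0 - j7.088 Ω
Step 3 — Series combination: Z_total = R + C = 506 - j7.088 Ω = 506∠-0.8° Ω.
Step 4 — Source phasor: V = 44.4∠138.0° V = -33 + j29.71 V.
Step 5 — Ohm's law: I = V / Z_total = (-33 + j29.71) / (506 - j7.088) = -0.06602 + j0.05779 A.
Step 6 — Convert to polar: |I| = 0.08774 A, ∠I = 138.8°.

I = 0.08774∠138.8° A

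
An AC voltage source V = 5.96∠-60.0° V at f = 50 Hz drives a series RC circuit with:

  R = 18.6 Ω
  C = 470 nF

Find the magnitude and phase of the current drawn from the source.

Step 1 — Angular frequency: ω = 2π·f = 2π·50 = 314.2 rad/s.
Step 2 — Component impedances:
  R: Z = R = 18.6 Ω
  C: Z = 1/(jωC) = -j/(ω·C) = 0 - j6773 Ω
Step 3 — Series combination: Z_total = R + C = 18.6 - j6773 Ω = 6773∠-89.8° Ω.
Step 4 — Source phasor: V = 5.96∠-60.0° V = 2.98 - j5.162 V.
Step 5 — Ohm's law: I = V / Z_total = (2.98 - j5.162) / (18.6 - j6773) = 0.0007633 + j0.0004379 A.
Step 6 — Convert to polar: |I| = 0.00088 A, ∠I = 29.8°.

I = 0.00088∠29.8° A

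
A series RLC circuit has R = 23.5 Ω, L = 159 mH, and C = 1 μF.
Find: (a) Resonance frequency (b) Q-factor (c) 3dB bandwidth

Step 1 — Resonance: ω₀ = 1/√(LC) = 1/√(0.159·1e-06) = 2508 rad/s.
Step 2 — f₀ = ω₀/(2π) = 399.1 Hz.
Step 3 — Series Q: Q = ω₀L/R = 2508·0.159/23.5 = 16.97.
Step 4 — Bandwidth: Δω = ω₀/Q = 147.8 rad/s; BW = Δω/(2π) = 23.52 Hz.

(a) f₀ = 399.1 Hz  (b) Q = 16.97  (c) BW = 23.52 Hz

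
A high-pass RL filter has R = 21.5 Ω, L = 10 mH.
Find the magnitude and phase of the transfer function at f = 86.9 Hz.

Step 1 — Angular frequency: ω = 2π·86.9 = 546 rad/s.
Step 2 — Transfer function: H(jω) = jωL/(R + jωL).
Step 3 — Numerator jωL = j·5.46; denominator R + jωL = 21.5 + j5.46.
Step 4 — H = 0.06059 + j0.2386.
Step 5 — Magnitude: |H| = 0.2461 (-12.2 dB); phase: φ = 75.8°.

|H| = 0.2461 (-12.2 dB), φ = 75.8°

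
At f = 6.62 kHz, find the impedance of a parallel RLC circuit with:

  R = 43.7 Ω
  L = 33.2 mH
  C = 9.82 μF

Step 1 — Angular frequency: ω = 2π·f = 2π·6620 = 4.159e+04 rad/s.
Step 2 — Component impedances:
  R: Z = R = 43.7 Ω
  L: Z = jωL = j·4.159e+04·0.0332 = 0 + j1381 Ω
  C: Z = 1/(jωC) = -j/(ω·C) = 0 - j2.448 Ω
Step 3 — Parallel combination: 1/Z_total = 1/R + 1/L + 1/C; Z_total = 0.1372 - j2.445 Ω = 2.449∠-86.8° Ω.

Z = 0.1372 - j2.445 Ω = 2.449∠-86.8° Ω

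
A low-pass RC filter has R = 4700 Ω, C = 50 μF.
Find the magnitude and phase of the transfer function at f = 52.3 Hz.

Step 1 — Angular frequency: ω = 2π·52.3 = 328.6 rad/s.
Step 2 — Transfer function: H(jω) = 1/(1 + jωRC).
Step 3 — Denominator: 1 + jωRC = 1 + j·328.6·4700·5e-05 = 1 + j77.22.
Step 4 — H = 0.0001677 - j0.01295.
Step 5 — Magnitude: |H| = 0.01295 (-37.8 dB); phase: φ = -89.3°.

|H| = 0.01295 (-37.8 dB), φ = -89.3°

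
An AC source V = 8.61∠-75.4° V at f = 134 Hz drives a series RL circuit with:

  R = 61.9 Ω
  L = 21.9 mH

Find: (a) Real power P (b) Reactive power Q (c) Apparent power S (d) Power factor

Step 1 — Angular frequency: ω = 2π·f = 2π·134 = 841.9 rad/s.
Step 2 — Component impedances:
  R: Z = R = 61.9 Ω
  L: Z = jωL = j·841.9·0.0219 = 0 + j18.44 Ω
Step 3 — Series combination: Z_total = R + L = 61.9 + j18.44 Ω = 64.59∠16.6° Ω.
Step 4 — Source phasor: V = 8.61∠-75.4° V = 2.17 - j8.332 V.
Step 5 — Current: I = V / Z = -0.004624 - j0.1332 A = 0.1333∠-92.0° A.
Step 6 — Complex power: S = V·I* = 1.1 + j0.3277 VA.
Step 7 — Real power: P = Re(S) = 1.1 W.
Step 8 — Reactive power: Q = Im(S) = 0.3277 VAR.
Step 9 — Apparent power: |S| = 1.148 VA.
Step 10 — Power factor: PF = P/|S| = 0.9584 (lagging).

(a) P = 1.1 W  (b) Q = 0.3277 VAR  (c) S = 1.148 VA  (d) PF = 0.9584 (lagging)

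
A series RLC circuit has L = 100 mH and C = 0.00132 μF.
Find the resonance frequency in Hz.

Step 1 — Resonance condition Im(Z)=0 gives ω₀ = 1/√(LC).
Step 2 — ω₀ = 1/√(0.1·1.32e-09) = 8.704e+04 rad/s.
Step 3 — f₀ = ω₀/(2π) = 1.385e+04 Hz.

f₀ = 1.385e+04 Hz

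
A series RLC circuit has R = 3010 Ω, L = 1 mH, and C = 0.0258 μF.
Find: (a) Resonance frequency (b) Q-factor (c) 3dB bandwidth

Step 1 — Resonance condition Im(Z)=0 gives ω₀ = 1/√(LC).
Step 2 — ω₀ = 1/√(0.001·2.58e-08) = 1.969e+05 rad/s.
Step 3 — f₀ = ω₀/(2π) = 3.133e+04 Hz.
Step 4 — Series Q: Q = ω₀L/R = 1.969e+05·0.001/3010 = 0.06541.
Step 5 — 3dB bandwidth: Δω = ω₀/Q = 3.01e+06 rad/s; BW = Δω/(2π) = 4.791e+05 Hz.

(a) f₀ = 3.133e+04 Hz  (b) Q = 0.06541  (c) BW = 4.791e+05 Hz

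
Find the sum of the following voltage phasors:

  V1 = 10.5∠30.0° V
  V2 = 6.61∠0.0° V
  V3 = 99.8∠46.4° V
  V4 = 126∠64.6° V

Step 1 — Convert each phasor to rectangular form:
  V1 = 10.5·(cos(30.0°) + j·sin(30.0°)) = 9.093 + j5.25 V
  V2 = 6.61·(cos(0.0°) + j·sin(0.0°)) = 6.61 V
  V3 = 99.8·(cos(46.4°) + j·sin(46.4°)) = 68.82 + j72.27 V
  V4 = 126·(cos(64.6°) + j·sin(64.6°)) = 54.05 + j113.8 V
Step 2 — Sum components: V_total = 138.6 + j191.3 V.
Step 3 — Convert to polar: |V_total| = 236.3 V, ∠V_total = 54.1°.

V_total = 236.3∠54.1° V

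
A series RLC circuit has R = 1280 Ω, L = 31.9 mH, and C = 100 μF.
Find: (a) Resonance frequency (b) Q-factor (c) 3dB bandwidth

Step 1 — Resonance condition Im(Z)=0 gives ω₀ = 1/√(LC).
Step 2 — ω₀ = 1/√(0.0319·0.0001) = 559.9 rad/s.
Step 3 — f₀ = ω₀/(2π) = 89.11 Hz.
Step 4 — Series Q: Q = ω₀L/R = 559.9·0.0319/1280 = 0.01395.
Step 5 — 3dB bandwidth: Δω = ω₀/Q = 4.013e+04 rad/s; BW = Δω/(2π) = 6386 Hz.

(a) f₀ = 89.11 Hz  (b) Q = 0.01395  (c) BW = 6386 Hz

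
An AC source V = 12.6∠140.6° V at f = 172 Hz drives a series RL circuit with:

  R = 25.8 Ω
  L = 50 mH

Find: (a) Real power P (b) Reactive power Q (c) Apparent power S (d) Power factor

Step 1 — Angular frequency: ω = 2π·f = 2π·172 = 1081 rad/s.
Step 2 — Component impedances:
  R: Z = R = 25.8 Ω
  L: Z = jωL = j·1081·0.05 = 0 + j54.04 Ω
Step 3 — Series combination: Z_total = R + L = 25.8 + j54.04 Ω = 59.88∠64.5° Ω.
Step 4 — Source phasor: V = 12.6∠140.6° V = -9.736 + j7.998 V.
Step 5 — Current: I = V / Z = 0.05047 + j0.2043 A = 0.2104∠76.1° A.
Step 6 — Complex power: S = V·I* = 1.142 + j2.393 VA.
Step 7 — Real power: P = Re(S) = 1.142 W.
Step 8 — Reactive power: Q = Im(S) = 2.393 VAR.
Step 9 — Apparent power: |S| = 2.651 VA.
Step 10 — Power factor: PF = P/|S| = 0.4309 (lagging).

(a) P = 1.142 W  (b) Q = 2.393 VAR  (c) S = 2.651 VA  (d) PF = 0.4309 (lagging)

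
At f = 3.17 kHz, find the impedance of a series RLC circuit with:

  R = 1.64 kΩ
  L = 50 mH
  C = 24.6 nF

Step 1 — Angular frequency: ω = 2π·f = 2π·3170 = 1.992e+04 rad/s.
Step 2 — Component impedances:
  R: Z = R = 1640 Ω
  L: Z = jωL = j·1.992e+04·0.05 = 0 + j995.9 Ω
  C: Z = 1/(jωC) = -j/(ω·C) = 0 - j2041 Ω
Step 3 — Series combination: Z_total = R + L + C = 1640 - j1045 Ω = 1945∠-32.5° Ω.

Z = 1640 - j1045 Ω = 1945∠-32.5° Ω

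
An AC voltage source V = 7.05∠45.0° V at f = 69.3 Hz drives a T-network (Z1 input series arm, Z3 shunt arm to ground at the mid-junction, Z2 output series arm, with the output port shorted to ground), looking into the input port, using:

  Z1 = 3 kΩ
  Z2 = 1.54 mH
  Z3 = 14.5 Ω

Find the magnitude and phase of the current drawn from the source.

Step 1 — Angular frequency: ω = 2π·f = 2π·69.3 = 435.4 rad/s.
Step 2 — Component impedances:
  Z1: Z = R = 3000 Ω
  Z2: Z = jωL = j·435.4·0.00154 = 0 + j0.6706 Ω
  Z3: Z = R = 14.5 Ω
Step 3 — With the output port shorted to ground, the output series arm Z2 runs from the junction to ground; the shunt arm Z3 also runs from the junction to ground. They appear in parallel: Z3 || Z2 = 0.03094 + j0.6691 Ω.
Step 4 — Series with input arm Z1: Z_in = Z1 + (Z3 || Z2) = 3000 + j0.6691 Ω = 3000∠0.0° Ω.
Step 5 — Source phasor: V = 7.05∠45.0° V = 4.985 + j4.985 V.
Step 6 — Ohm's law: I = V / Z_total = (4.985 + j4.985) / (3000 + j0.6691) = 0.001662 + j0.001661 A.
Step 7 — Convert to polar: |I| = 0.00235 A, ∠I = 45.0°.

I = 0.00235∠45.0° A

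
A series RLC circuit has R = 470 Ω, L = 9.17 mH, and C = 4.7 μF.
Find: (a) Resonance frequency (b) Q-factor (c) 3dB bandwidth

Step 1 — Resonance: ω₀ = 1/√(LC) = 1/√(0.00917·4.7e-06) = 4817 rad/s.
Step 2 — f₀ = ω₀/(2π) = 766.6 Hz.
Step 3 — Series Q: Q = ω₀L/R = 4817·0.00917/470 = 0.09398.
Step 4 — Bandwidth: Δω = ω₀/Q = 5.125e+04 rad/s; BW = Δω/(2π) = 8157 Hz.

(a) f₀ = 766.6 Hz  (b) Q = 0.09398  (c) BW = 8157 Hz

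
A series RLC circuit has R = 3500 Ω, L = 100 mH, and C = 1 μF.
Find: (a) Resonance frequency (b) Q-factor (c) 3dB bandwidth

Step 1 — Resonance: ω₀ = 1/√(LC) = 1/√(0.1·1e-06) = 3162 rad/s.
Step 2 — f₀ = ω₀/(2π) = 503.3 Hz.
Step 3 — Series Q: Q = ω₀L/R = 3162·0.1/3500 = 0.09035.
Step 4 — Bandwidth: Δω = ω₀/Q = 3.5e+04 rad/s; BW = Δω/(2π) = 5570 Hz.

(a) f₀ = 503.3 Hz  (b) Q = 0.09035  (c) BW = 5570 Hz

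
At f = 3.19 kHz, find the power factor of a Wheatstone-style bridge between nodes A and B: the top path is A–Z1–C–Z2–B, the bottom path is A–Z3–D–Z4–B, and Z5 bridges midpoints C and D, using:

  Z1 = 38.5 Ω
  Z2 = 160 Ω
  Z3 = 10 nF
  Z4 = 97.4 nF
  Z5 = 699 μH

Step 1 — Angular frequency: ω = 2π·f = 2π·3190 = 2.004e+04 rad/s.
Step 2 — Component impedances:
  Z1: Z = R = 38.5 Ω
  Z2: Z = R = 160 Ω
  Z3: Z = 1/(jωC) = -j/(ω·C) = 0 - j4989 Ω
  Z4: Z = 1/(jωC) = -j/(ω·C) = 0 - j512.2 Ω
  Z5: Z = jωL = j·2.004e+04·0.000699 = 0 + j14.01 Ω
Step 3 — Bridge requires nodal analysis (the Z5 bridge couples midpoints C and D, so the two paths cannot be reduced to a simple series/parallel combination). Setting node B to ground and injecting 1 A at node A, the 3-node admittance system at A, C, D solves to V_A = Z_AB = 183.6 - j46.82 Ω = 189.4∠-14.3° Ω.
Step 4 — Power factor: PF = cos(φ) = Re(Z)/|Z| = 183.56/189.43 = 0.969.
Step 5 — Type: Im(Z) = -46.82 ⇒ leading (phase φ = -14.3°).

PF = 0.969 (leading, φ = -14.3°)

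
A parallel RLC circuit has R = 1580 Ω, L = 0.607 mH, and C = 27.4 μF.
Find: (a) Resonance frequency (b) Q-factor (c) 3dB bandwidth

Step 1 — Resonance: ω₀ = 1/√(LC) = 1/√(0.000607·2.74e-05) = 7754 rad/s.
Step 2 — f₀ = ω₀/(2π) = 1234 Hz.
Step 3 — Parallel Q: Q = R/(ω₀L) = 1580/(7754·0.000607) = 335.7.
Step 4 — Bandwidth: Δω = ω₀/Q = 23.1 rad/s; BW = Δω/(2π) = 3.676 Hz.

(a) f₀ = 1234 Hz  (b) Q = 335.7  (c) BW = 3.676 Hz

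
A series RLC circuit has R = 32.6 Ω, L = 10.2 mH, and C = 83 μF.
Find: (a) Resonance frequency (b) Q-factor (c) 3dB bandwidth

Step 1 — Resonance condition Im(Z)=0 gives ω₀ = 1/√(LC).
Step 2 — ω₀ = 1/√(0.0102·8.3e-05) = 1087 rad/s.
Step 3 — f₀ = ω₀/(2π) = 173 Hz.
Step 4 — Series Q: Q = ω₀L/R = 1087·0.0102/32.6 = 0.3401.
Step 5 — 3dB bandwidth: Δω = ω₀/Q = 3196 rad/s; BW = Δω/(2π) = 508.7 Hz.

(a) f₀ = 173 Hz  (b) Q = 0.3401  (c) BW = 508.7 Hz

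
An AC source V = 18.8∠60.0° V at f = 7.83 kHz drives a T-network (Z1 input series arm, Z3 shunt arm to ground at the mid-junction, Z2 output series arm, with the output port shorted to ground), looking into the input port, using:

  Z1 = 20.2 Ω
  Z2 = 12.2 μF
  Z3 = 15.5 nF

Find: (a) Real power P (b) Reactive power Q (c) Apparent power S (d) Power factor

Step 1 — Angular frequency: ω = 2π·f = 2π·7830 = 4.92e+04 rad/s.
Step 2 — Component impedances:
  Z1: Z = R = 20.2 Ω
  Z2: Z = 1/(jωC) = -j/(ω·C) = 0 - j1.666 Ω
  Z3: Z = 1/(jωC) = -j/(ω·C) = 0 - j1311 Ω
Step 3 — With the output port shorted to ground, the output series arm Z2 runs from the junction to ground; the shunt arm Z3 also runs from the junction to ground. They appear in parallel: Z3 || Z2 = 0 - j1.664 Ω.
Step 4 — Series with input arm Z1: Z_in = Z1 + (Z3 || Z2) = 20.2 - j1.664 Ω = 20.27∠-4.7° Ω.
Step 5 — Source phasor: V = 18.8∠60.0° V = 9.4 + j16.28 V.
Step 6 — Current: I = V / Z = 0.3963 + j0.8386 A = 0.9276∠64.7° A.
Step 7 — Complex power: S = V·I* = 17.38 - j1.432 VA.
Step 8 — Real power: P = Re(S) = 17.38 W.
Step 9 — Reactive power: Q = Im(S) = -1.432 VAR.
Step 10 — Apparent power: |S| = 17.44 VA.
Step 11 — Power factor: PF = P/|S| = 0.9966 (leading).

(a) P = 17.38 W  (b) Q = -1.432 VAR  (c) S = 17.44 VA  (d) PF = 0.9966 (leading)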